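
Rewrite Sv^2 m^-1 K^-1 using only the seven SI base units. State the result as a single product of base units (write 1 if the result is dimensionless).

Sv = J/kg (equivalent dose = energy per mass),
    = m²·s⁻².
So Sv² = m⁴·s⁻⁴.
Combining: Sv²·m⁻¹·K⁻¹ = (m⁴·s⁻⁴) · m⁻¹ · K⁻¹ = m³·s⁻⁴·K⁻¹.

m³·s⁻⁴·K⁻¹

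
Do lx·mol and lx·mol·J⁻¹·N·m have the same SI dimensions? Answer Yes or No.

Yes

Left side:
  lx = m⁻²·cd.
  Combining: lx·mol = (m⁻²·cd) · mol = m⁻²·mol·cd.
Right side:
  lx = lm/m² (illuminance = luminous flux per area),
      = m⁻²·cd.
  J = N·m (work = force × distance),
      = kg·m²·s⁻².
  So J⁻¹ = kg⁻¹·m⁻²·s².
  N = kg·m/s² = kg·m·s⁻² (force = mass × acceleration).
  Combining: lx·mol·J⁻¹·N·m = (m⁻²·cd) · mol · (kg⁻¹·m⁻²·s²) · (kg·m·s⁻²) · m = m⁻²·mol·cd.
Both reduce to m⁻²·mol·cd.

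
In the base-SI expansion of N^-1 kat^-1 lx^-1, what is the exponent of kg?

-1

N = kg·m·s⁻².
So N⁻¹ = kg⁻¹·m⁻¹·s².
kat = s⁻¹·mol.
So kat⁻¹ = s·mol⁻¹.
lx = m⁻²·cd.
So lx⁻¹ = m²·cd⁻¹.
Combining: N⁻¹·kat⁻¹·lx⁻¹ = (kg⁻¹·m⁻¹·s²) · (s·mol⁻¹) · (m²·cd⁻¹) = kg⁻¹·m·s³·mol⁻¹·cd⁻¹.
The exponent of kg is -1.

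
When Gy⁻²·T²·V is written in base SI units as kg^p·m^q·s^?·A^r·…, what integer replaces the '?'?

-3

Gy = m²·s⁻².
So Gy⁻² = m⁻⁴·s⁴.
T = kg·s⁻²·A⁻¹.
So T² = kg²·s⁻⁴·A⁻².
V = kg·m²·s⁻³·A⁻¹.
Combining: Gy⁻²·T²·V = (m⁻⁴·s⁴) · (kg²·s⁻⁴·A⁻²) · (kg·m²·s⁻³·A⁻¹) = kg³·m⁻²·s⁻³·A⁻³.
The exponent of s is -3.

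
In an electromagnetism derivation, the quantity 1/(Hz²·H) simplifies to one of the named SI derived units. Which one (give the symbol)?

F

Hz = s⁻¹.
So Hz⁻² = s².
H = kg·m²·s⁻²·A⁻².
So H⁻¹ = kg⁻¹·m⁻²·s²·A².
Combining: Hz⁻²·H⁻¹ = s² · (kg⁻¹·m⁻²·s²·A²) = kg⁻¹·m⁻²·s⁴·A².
kg⁻¹·m⁻²·s⁴·A² is the base-SI form of the farad.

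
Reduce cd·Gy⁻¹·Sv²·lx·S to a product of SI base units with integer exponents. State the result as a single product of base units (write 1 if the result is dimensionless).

Gy = J/kg (absorbed dose = energy per mass),
    = m²·s⁻².
So Gy⁻¹ = m⁻²·s².
Sv = J/kg (equivalent dose = energy per mass),
    = m²·s⁻².
So Sv² = m⁴·s⁻⁴.
lx = lm/m² (illuminance = luminous flux per area),
    = m⁻²·cd.
S = 1/Ω (conductance is reciprocal resistance),
    = kg⁻¹·m⁻²·s³·A².
Combining: cd·Gy⁻¹·Sv²·lx·S = cd · (m⁻²·s²) · (m⁴·s⁻⁴) · (m⁻²·cd) · (kg⁻¹·m⁻²·s³·A²) = kg⁻¹·m⁻²·s·A²·cd².

kg⁻¹·m⁻²·s·A²·cd²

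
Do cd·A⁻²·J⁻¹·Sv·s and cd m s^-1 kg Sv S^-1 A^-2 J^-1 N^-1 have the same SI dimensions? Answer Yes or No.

No

Left side:
  J = kg·m²·s⁻².
  So J⁻¹ = kg⁻¹·m⁻²·s².
  Sv = m²·s⁻².
  Combining: cd·A⁻²·J⁻¹·Sv·s = cd · A⁻² · (kg⁻¹·m⁻²·s²) · (m²·s⁻²) · s = kg⁻¹·s·A⁻²·cd.
Right side:
  Sv = J/kg (equivalent dose = energy per mass),
      = m²·s⁻².
  S = 1/Ω (conductance is reciprocal resistance),
      = kg⁻¹·m⁻²·s³·A².
  So S⁻¹ = kg·m²·s⁻³·A⁻².
  J = N·m (work = force × distance),
      = kg·m²·s⁻².
  So J⁻¹ = kg⁻¹·m⁻²·s².
  N = kg·m/s² = kg·m·s⁻² (force = mass × acceleration).
  So N⁻¹ = kg⁻¹·m⁻¹·s².
  Combining: cd·m·s⁻¹·kg·Sv·S⁻¹·A⁻²·J⁻¹·N⁻¹ = cd · m · s⁻¹ · kg · (m²·s⁻²) · (kg·m²·s⁻³·A⁻²) · A⁻² · (kg⁻¹·m⁻²·s²) · (kg⁻¹·m⁻¹·s²) = m²·s⁻²·A⁻⁴·cd.
Left is kg⁻¹·s·A⁻²·cd; right is m²·s⁻²·A⁻⁴·cd — different.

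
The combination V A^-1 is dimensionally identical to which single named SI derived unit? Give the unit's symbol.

Ω

V = kg·m²·s⁻³·A⁻¹.
Combining: V·A⁻¹ = (kg·m²·s⁻³·A⁻¹) · A⁻¹ = kg·m²·s⁻³·A⁻².
kg·m²·s⁻³·A⁻² is the base-SI form of the ohm.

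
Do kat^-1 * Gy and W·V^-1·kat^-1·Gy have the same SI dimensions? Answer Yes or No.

No

Left side:
  kat = mol/s = s⁻¹·mol (catalytic activity).
  So kat⁻¹ = s·mol⁻¹.
  Gy = J/kg (absorbed dose = energy per mass),
      = m²·s⁻².
  Combining: kat⁻¹·Gy = (s·mol⁻¹) · (m²·s⁻²) = m²·s⁻¹·mol⁻¹.
Right side:
  W = J/s (power = energy per time),
      = kg·m²·s⁻³.
  V = W/A (potential = power per current),
      = kg·m²·s⁻³·A⁻¹.
  So V⁻¹ = kg⁻¹·m⁻²·s³·A.
  kat = mol/s = s⁻¹·mol (catalytic activity).
  So kat⁻¹ = s·mol⁻¹.
  Gy = J/kg (absorbed dose = energy per mass),
      = m²·s⁻².
  Combining: W·V⁻¹·kat⁻¹·Gy = (kg·m²·s⁻³) · (kg⁻¹·m⁻²·s³·A) · (s·mol⁻¹) · (m²·s⁻²) = m²·s⁻¹·A·mol⁻¹.
Left is m²·s⁻¹·mol⁻¹; right is m²·s⁻¹·A·mol⁻¹ — different.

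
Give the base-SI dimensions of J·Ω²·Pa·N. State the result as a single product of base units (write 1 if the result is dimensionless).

J = kg·m²·s⁻².
Ω = kg·m²·s⁻³·A⁻².
So Ω² = kg²·m⁴·s⁻⁶·A⁻⁴.
Pa = kg·m⁻¹·s⁻².
N = kg·m·s⁻².
Combining: J·Ω²·Pa·N = (kg·m²·s⁻²) · (kg²·m⁴·s⁻⁶·A⁻⁴) · (kg·m⁻¹·s⁻²) · (kg·m·s⁻²) = kg⁵·m⁶·s⁻¹²·A⁻⁴.

kg⁵·m⁶·s⁻¹²·A⁻⁴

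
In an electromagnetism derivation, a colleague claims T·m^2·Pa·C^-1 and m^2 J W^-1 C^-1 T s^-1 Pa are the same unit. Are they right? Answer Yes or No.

Left side:
  T = kg·s⁻²·A⁻¹.
  Pa = kg·m⁻¹·s⁻².
  C = s·A.
  So C⁻¹ = s⁻¹·A⁻¹.
  Combining: T·m²·Pa·C⁻¹ = (kg·s⁻²·A⁻¹) · m² · (kg·m⁻¹·s⁻²) · (s⁻¹·A⁻¹) = kg²·m·s⁻⁵·A⁻².
Right side:
  J = kg·m²·s⁻².
  W = kg·m²·s⁻³.
  So W⁻¹ = kg⁻¹·m⁻²·s³.
  C = s·A.
  So C⁻¹ = s⁻¹·A⁻¹.
  T = kg·s⁻²·A⁻¹.
  Pa = kg·m⁻¹·s⁻².
  Combining: m²·J·W⁻¹·C⁻¹·T·s⁻¹·Pa = m² · (kg·m²·s⁻²) · (kg⁻¹·m⁻²·s³) · (s⁻¹·A⁻¹) · (kg·s⁻²·A⁻¹) · s⁻¹ · (kg·m⁻¹·s⁻²) = kg²·m·s⁻⁵·A⁻².
Both reduce to kg²·m·s⁻⁵·A⁻².

Yes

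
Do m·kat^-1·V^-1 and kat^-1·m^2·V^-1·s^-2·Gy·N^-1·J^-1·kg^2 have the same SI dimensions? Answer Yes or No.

Yes

Left side:
  kat = mol/s = s⁻¹·mol (catalytic activity).
  So kat⁻¹ = s·mol⁻¹.
  V = W/A (potential = power per current),
      = kg·m²·s⁻³·A⁻¹.
  So V⁻¹ = kg⁻¹·m⁻²·s³·A.
  Combining: m·kat⁻¹·V⁻¹ = m · (s·mol⁻¹) · (kg⁻¹·m⁻²·s³·A) = kg⁻¹·m⁻¹·s⁴·A·mol⁻¹.
Right side:
  kat = s⁻¹·mol.
  So kat⁻¹ = s·mol⁻¹.
  V = kg·m²·s⁻³·A⁻¹.
  So V⁻¹ = kg⁻¹·m⁻²·s³·A.
  Gy = m²·s⁻².
  N = kg·m·s⁻².
  So N⁻¹ = kg⁻¹·m⁻¹·s².
  J = kg·m²·s⁻².
  So J⁻¹ = kg⁻¹·m⁻²·s².
  Combining: kat⁻¹·m²·V⁻¹·s⁻²·Gy·N⁻¹·J⁻¹·kg² = (s·mol⁻¹) · m² · (kg⁻¹·m⁻²·s³·A) · s⁻² · (m²·s⁻²) · (kg⁻¹·m⁻¹·s²) · (kg⁻¹·m⁻²·s²) · kg² = kg⁻¹·m⁻¹·s⁴·A·mol⁻¹.
Both reduce to kg⁻¹·m⁻¹·s⁴·A·mol⁻¹.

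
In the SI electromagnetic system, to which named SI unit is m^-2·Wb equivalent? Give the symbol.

Wb = V·s (flux: a volt is a weber per second),
    = kg·m²·s⁻²·A⁻¹.
Combining: m⁻²·Wb = m⁻² · (kg·m²·s⁻²·A⁻¹) = kg·s⁻²·A⁻¹.
kg·s⁻²·A⁻¹ is the base-SI form of the tesla.

T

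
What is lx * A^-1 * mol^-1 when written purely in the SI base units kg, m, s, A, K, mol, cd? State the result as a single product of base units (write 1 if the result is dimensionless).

lx = lm/m² (illuminance = luminous flux per area),
    = m⁻²·cd.
Combining: lx·A⁻¹·mol⁻¹ = (m⁻²·cd) · A⁻¹ · mol⁻¹ = m⁻²·A⁻¹·mol⁻¹·cd.

m⁻²·A⁻¹·mol⁻¹·cd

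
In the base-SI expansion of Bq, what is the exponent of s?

Bq = s⁻¹.
The exponent of s is -1.

-1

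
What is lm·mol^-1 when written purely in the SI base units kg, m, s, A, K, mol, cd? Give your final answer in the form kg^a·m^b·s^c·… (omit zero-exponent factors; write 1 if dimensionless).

lm = cd·sr = cd (luminous flux; sr is dimensionless).
Combining: lm·mol⁻¹ = cd · mol⁻¹ = mol⁻¹·cd.

mol⁻¹·cd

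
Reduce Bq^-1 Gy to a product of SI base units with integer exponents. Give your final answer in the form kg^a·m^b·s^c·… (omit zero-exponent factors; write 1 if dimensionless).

Bq = 1/s = s⁻¹ (activity is decays per second).
So Bq⁻¹ = s.
Gy = J/kg (absorbed dose = energy per mass),
    = m²·s⁻².
Combining: Bq⁻¹·Gy = s · (m²·s⁻²) = m²·s⁻¹.

m²·s⁻¹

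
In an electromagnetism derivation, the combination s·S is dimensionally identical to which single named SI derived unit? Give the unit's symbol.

S = 1/Ω (conductance is reciprocal resistance),
    = kg⁻¹·m⁻²·s³·A².
Combining: s·S = s · (kg⁻¹·m⁻²·s³·A²) = kg⁻¹·m⁻²·s⁴·A².
kg⁻¹·m⁻²·s⁴·A² is the base-SI form of the farad.

F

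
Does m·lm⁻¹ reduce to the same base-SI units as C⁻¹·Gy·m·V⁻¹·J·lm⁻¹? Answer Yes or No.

No

Left side:
  lm = cd·sr = cd (luminous flux; sr is dimensionless).
  So lm⁻¹ = cd⁻¹.
  Combining: m·lm⁻¹ = m · cd⁻¹ = m·cd⁻¹.
Right side:
  C = A·s = s·A (charge = current × time).
  So C⁻¹ = s⁻¹·A⁻¹.
  Gy = J/kg (absorbed dose = energy per mass),
      = m²·s⁻².
  V = W/A (potential = power per current),
      = kg·m²·s⁻³·A⁻¹.
  So V⁻¹ = kg⁻¹·m⁻²·s³·A.
  J = N·m (work = force × distance),
      = kg·m²·s⁻².
  lm = cd·sr = cd (luminous flux; sr is dimensionless).
  So lm⁻¹ = cd⁻¹.
  Combining: C⁻¹·Gy·m·V⁻¹·J·lm⁻¹ = (s⁻¹·A⁻¹) · (m²·s⁻²) · m · (kg⁻¹·m⁻²·s³·A) · (kg·m²·s⁻²) · cd⁻¹ = m³·s⁻²·cd⁻¹.
Left is m·cd⁻¹; right is m³·s⁻²·cd⁻¹ — different.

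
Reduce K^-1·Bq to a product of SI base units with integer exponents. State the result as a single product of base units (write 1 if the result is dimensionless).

Bq = 1/s = s⁻¹ (activity is decays per second).
Combining: K⁻¹·Bq = K⁻¹ · s⁻¹ = s⁻¹·K⁻¹.

s⁻¹·K⁻¹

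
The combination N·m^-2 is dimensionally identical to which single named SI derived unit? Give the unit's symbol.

Pa

N = kg·m·s⁻².
Combining: N·m⁻² = (kg·m·s⁻²) · m⁻² = kg·m⁻¹·s⁻².
kg·m⁻¹·s⁻² is the base-SI form of the pascal.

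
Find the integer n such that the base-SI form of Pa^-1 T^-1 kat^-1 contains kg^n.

Pa = kg·m⁻¹·s⁻².
So Pa⁻¹ = kg⁻¹·m·s².
T = kg·s⁻²·A⁻¹.
So T⁻¹ = kg⁻¹·s²·A.
kat = s⁻¹·mol.
So kat⁻¹ = s·mol⁻¹.
Combining: Pa⁻¹·T⁻¹·kat⁻¹ = (kg⁻¹·m·s²) · (kg⁻¹·s²·A) · (s·mol⁻¹) = kg⁻²·m·s⁵·A·mol⁻¹.
The exponent of kg is -2.

-2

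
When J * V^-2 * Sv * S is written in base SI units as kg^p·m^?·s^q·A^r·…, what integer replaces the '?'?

J = N·m (work = force × distance),
    = kg·m²·s⁻².
V = W/A (potential = power per current),
    = kg·m²·s⁻³·A⁻¹.
So V⁻² = kg⁻²·m⁻⁴·s⁶·A².
Sv = J/kg (equivalent dose = energy per mass),
    = m²·s⁻².
S = 1/Ω (conductance is reciprocal resistance),
    = kg⁻¹·m⁻²·s³·A².
Combining: J·V⁻²·Sv·S = (kg·m²·s⁻²) · (kg⁻²·m⁻⁴·s⁶·A²) · (m²·s⁻²) · (kg⁻¹·m⁻²·s³·A²) = kg⁻²·m⁻²·s⁵·A⁴.
The exponent of m is -2.

-2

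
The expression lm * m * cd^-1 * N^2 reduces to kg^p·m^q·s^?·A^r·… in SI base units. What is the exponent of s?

lm = cd.
N = kg·m·s⁻².
So N² = kg²·m²·s⁻⁴.
Combining: lm·m·cd⁻¹·N² = cd · m · cd⁻¹ · (kg²·m²·s⁻⁴) = kg²·m³·s⁻⁴.
The exponent of s is -4.

-4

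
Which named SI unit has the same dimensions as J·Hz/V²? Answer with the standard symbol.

V = kg·m²·s⁻³·A⁻¹.
So V⁻² = kg⁻²·m⁻⁴·s⁶·A².
J = kg·m²·s⁻².
Hz = s⁻¹.
Combining: V⁻²·J·Hz = (kg⁻²·m⁻⁴·s⁶·A²) · (kg·m²·s⁻²) · s⁻¹ = kg⁻¹·m⁻²·s³·A².
kg⁻¹·m⁻²·s³·A² is the base-SI form of the siemens.

S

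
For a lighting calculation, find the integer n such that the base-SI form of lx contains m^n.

lx = lm/m² (illuminance = luminous flux per area),
    = m⁻²·cd.
The exponent of m is -2.

-2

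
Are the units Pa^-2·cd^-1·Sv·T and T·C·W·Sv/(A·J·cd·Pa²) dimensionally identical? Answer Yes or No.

Yes

Left side:
  Pa = N/m² (pressure = force per area),
      = kg·m⁻¹·s⁻².
  So Pa⁻² = kg⁻²·m²·s⁴.
  Sv = J/kg (equivalent dose = energy per mass),
      = m²·s⁻².
  T = Wb/m² (flux density = flux per area),
      = kg·s⁻²·A⁻¹.
  Combining: Pa⁻²·cd⁻¹·Sv·T = (kg⁻²·m²·s⁴) · cd⁻¹ · (m²·s⁻²) · (kg·s⁻²·A⁻¹) = kg⁻¹·m⁴·A⁻¹·cd⁻¹.
Right side:
  T = Wb/m² (flux density = flux per area),
      = kg·s⁻²·A⁻¹.
  J = N·m (work = force × distance),
      = kg·m²·s⁻².
  So J⁻¹ = kg⁻¹·m⁻²·s².
  C = A·s = s·A (charge = current × time).
  W = J/s (power = energy per time),
      = kg·m²·s⁻³.
  Sv = J/kg (equivalent dose = energy per mass),
      = m²·s⁻².
  Pa = N/m² (pressure = force per area),
      = kg·m⁻¹·s⁻².
  So Pa⁻² = kg⁻²·m²·s⁴.
  Combining: A⁻¹·T·J⁻¹·C·W·cd⁻¹·Sv·Pa⁻² = A⁻¹ · (kg·s⁻²·A⁻¹) · (kg⁻¹·m⁻²·s²) · (s·A) · (kg·m²·s⁻³) · cd⁻¹ · (m²·s⁻²) · (kg⁻²·m²·s⁴) = kg⁻¹·m⁴·A⁻¹·cd⁻¹.
Both reduce to kg⁻¹·m⁴·A⁻¹·cd⁻¹.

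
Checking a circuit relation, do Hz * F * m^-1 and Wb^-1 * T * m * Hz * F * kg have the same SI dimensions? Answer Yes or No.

No

Left side:
  Hz = 1/s = s⁻¹ (frequency is cycles per second).
  F = C/V (capacitance = charge per voltage),
      = A·s/(kg·m²·s⁻³·A⁻¹) (substituting C and V),
      = kg⁻¹·m⁻²·s⁴·A².
  Combining: Hz·F·m⁻¹ = s⁻¹ · (kg⁻¹·m⁻²·s⁴·A²) · m⁻¹ = kg⁻¹·m⁻³·s³·A².
Right side:
  Wb = V·s (flux: a volt is a weber per second),
      = kg·m²·s⁻²·A⁻¹.
  So Wb⁻¹ = kg⁻¹·m⁻²·s²·A.
  T = Wb/m² (flux density = flux per area),
      = kg·s⁻²·A⁻¹.
  Hz = 1/s = s⁻¹ (frequency is cycles per second).
  F = C/V (capacitance = charge per voltage),
      = A·s/(kg·m²·s⁻³·A⁻¹) (substituting C and V),
      = kg⁻¹·m⁻²·s⁴·A².
  Combining: Wb⁻¹·T·m·Hz·F·kg = (kg⁻¹·m⁻²·s²·A) · (kg·s⁻²·A⁻¹) · m · s⁻¹ · (kg⁻¹·m⁻²·s⁴·A²) · kg = m⁻³·s³·A².
Left is kg⁻¹·m⁻³·s³·A²; right is m⁻³·s³·A² — different.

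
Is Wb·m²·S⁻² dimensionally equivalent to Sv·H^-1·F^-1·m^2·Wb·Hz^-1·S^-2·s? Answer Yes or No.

Left side:
  Wb = V·s (flux: a volt is a weber per second),
      = kg·m²·s⁻²·A⁻¹.
  S = 1/Ω (conductance is reciprocal resistance),
      = kg⁻¹·m⁻²·s³·A².
  So S⁻² = kg²·m⁴·s⁻⁶·A⁻⁴.
  Combining: Wb·m²·S⁻² = (kg·m²·s⁻²·A⁻¹) · m² · (kg²·m⁴·s⁻⁶·A⁻⁴) = kg³·m⁸·s⁻⁸·A⁻⁵.
Right side:
  Sv = J/kg (equivalent dose = energy per mass),
      = m²·s⁻².
  H = Wb/A (inductance = flux per current),
      = kg·m²·s⁻²·A⁻².
  So H⁻¹ = kg⁻¹·m⁻²·s²·A².
  F = C/V (capacitance = charge per voltage),
      = A·s/(kg·m²·s⁻³·A⁻¹) (substituting C and V),
      = kg⁻¹·m⁻²·s⁴·A².
  So F⁻¹ = kg·m²·s⁻⁴·A⁻².
  Wb = V·s (flux: a volt is a weber per second),
      = kg·m²·s⁻²·A⁻¹.
  Hz = 1/s = s⁻¹ (frequency is cycles per second).
  So Hz⁻¹ = s.
  S = 1/Ω (conductance is reciprocal resistance),
      = kg⁻¹·m⁻²·s³·A².
  So S⁻² = kg²·m⁴·s⁻⁶·A⁻⁴.
  Combining: Sv·H⁻¹·F⁻¹·m²·Wb·Hz⁻¹·S⁻²·s = (m²·s⁻²) · (kg⁻¹·m⁻²·s²·A²) · (kg·m²·s⁻⁴·A⁻²) · m² · (kg·m²·s⁻²·A⁻¹) · s · (kg²·m⁴·s⁻⁶·A⁻⁴) · s = kg³·m¹⁰·s⁻¹⁰·A⁻⁵.
Left is kg³·m⁸·s⁻⁸·A⁻⁵; right is kg³·m¹⁰·s⁻¹⁰·A⁻⁵ — different.

No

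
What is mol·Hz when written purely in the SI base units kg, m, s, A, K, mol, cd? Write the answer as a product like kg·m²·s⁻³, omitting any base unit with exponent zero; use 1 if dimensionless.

Hz = 1/s = s⁻¹ (frequency is cycles per second).
Combining: mol·Hz = mol · s⁻¹ = s⁻¹·mol.

s⁻¹·mol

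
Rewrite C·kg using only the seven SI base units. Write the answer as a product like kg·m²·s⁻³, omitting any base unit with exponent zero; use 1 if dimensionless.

kg·s·A

C = A·s = s·A (charge = current × time).
Combining: C·kg = (s·A) · kg = kg·s·A.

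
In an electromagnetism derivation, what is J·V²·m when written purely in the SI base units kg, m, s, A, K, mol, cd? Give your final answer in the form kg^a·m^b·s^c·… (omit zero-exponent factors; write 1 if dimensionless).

kg³·m⁷·s⁻⁸·A⁻²

J = N·m (work = force × distance),
    = kg·m²·s⁻².
V = W/A (potential = power per current),
    = kg·m²·s⁻³·A⁻¹.
So V² = kg²·m⁴·s⁻⁶·A⁻².
Combining: J·V²·m = (kg·m²·s⁻²) · (kg²·m⁴·s⁻⁶·A⁻²) · m = kg³·m⁷·s⁻⁸·A⁻².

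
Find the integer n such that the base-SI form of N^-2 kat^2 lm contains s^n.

N = kg·m·s⁻².
So N⁻² = kg⁻²·m⁻²·s⁴.
kat = s⁻¹·mol.
So kat² = s⁻²·mol².
lm = cd.
Combining: N⁻²·kat²·lm = (kg⁻²·m⁻²·s⁴) · (s⁻²·mol²) · cd = kg⁻²·m⁻²·s²·mol²·cd.
The exponent of s is 2.

2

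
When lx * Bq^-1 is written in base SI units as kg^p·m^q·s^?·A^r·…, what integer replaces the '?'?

lx = lm/m² (illuminance = luminous flux per area),
    = m⁻²·cd.
Bq = 1/s = s⁻¹ (activity is decays per second).
So Bq⁻¹ = s.
Combining: lx·Bq⁻¹ = (m⁻²·cd) · s = m⁻²·s·cd.
The exponent of s is 1.

1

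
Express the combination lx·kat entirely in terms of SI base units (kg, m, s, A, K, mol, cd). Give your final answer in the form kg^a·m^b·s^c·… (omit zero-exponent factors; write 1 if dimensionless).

lx = lm/m² (illuminance = luminous flux per area),
    = m⁻²·cd.
kat = mol/s = s⁻¹·mol (catalytic activity).
Combining: lx·kat = (m⁻²·cd) · (s⁻¹·mol) = m⁻²·s⁻¹·mol·cd.

m⁻²·s⁻¹·mol·cd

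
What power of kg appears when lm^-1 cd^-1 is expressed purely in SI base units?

lm = cd·sr = cd (luminous flux; sr is dimensionless).
So lm⁻¹ = cd⁻¹.
Combining: lm⁻¹·cd⁻¹ = cd⁻¹ · cd⁻¹ = cd⁻².
The exponent of kg is 0.

0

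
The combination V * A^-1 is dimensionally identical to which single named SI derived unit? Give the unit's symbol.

Ω

V = kg·m²·s⁻³·A⁻¹.
Combining: V·A⁻¹ = (kg·m²·s⁻³·A⁻¹) · A⁻¹ = kg·m²·s⁻³·A⁻².
kg·m²·s⁻³·A⁻² is the base-SI form of the ohm.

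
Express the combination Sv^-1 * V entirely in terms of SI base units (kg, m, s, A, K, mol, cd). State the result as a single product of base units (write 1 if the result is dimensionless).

kg·s⁻¹·A⁻¹

Sv = J/kg (equivalent dose = energy per mass),
    = m²·s⁻².
So Sv⁻¹ = m⁻²·s².
V = W/A (potential = power per current),
    = kg·m²·s⁻³·A⁻¹.
Combining: Sv⁻¹·V = (m⁻²·s²) · (kg·m²·s⁻³·A⁻¹) = kg·s⁻¹·A⁻¹.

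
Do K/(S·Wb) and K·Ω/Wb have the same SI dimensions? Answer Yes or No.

Left side:
  S = kg⁻¹·m⁻²·s³·A².
  So S⁻¹ = kg·m²·s⁻³·A⁻².
  Wb = kg·m²·s⁻²·A⁻¹.
  So Wb⁻¹ = kg⁻¹·m⁻²·s²·A.
  Combining: S⁻¹·K·Wb⁻¹ = (kg·m²·s⁻³·A⁻²) · K · (kg⁻¹·m⁻²·s²·A) = s⁻¹·A⁻¹·K.
Right side:
  Wb = V·s (flux: a volt is a weber per second),
      = kg·m²·s⁻²·A⁻¹.
  So Wb⁻¹ = kg⁻¹·m⁻²·s²·A.
  Ω = V/A (resistance = voltage per current),
      = kg·m²·s⁻³·A⁻².
  Combining: Wb⁻¹·K·Ω = (kg⁻¹·m⁻²·s²·A) · K · (kg·m²·s⁻³·A⁻²) = s⁻¹·A⁻¹·K.
Both reduce to s⁻¹·A⁻¹·K.

Yes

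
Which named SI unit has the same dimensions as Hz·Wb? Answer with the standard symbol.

Hz = 1/s = s⁻¹ (frequency is cycles per second).
Wb = V·s (flux: a volt is a weber per second),
    = kg·m²·s⁻²·A⁻¹.
Combining: Hz·Wb = s⁻¹ · (kg·m²·s⁻²·A⁻¹) = kg·m²·s⁻³·A⁻¹.
kg·m²·s⁻³·A⁻¹ is the base-SI form of the volt.

V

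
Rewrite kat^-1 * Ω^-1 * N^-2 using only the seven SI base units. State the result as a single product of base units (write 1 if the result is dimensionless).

kat = mol/s = s⁻¹·mol (catalytic activity).
So kat⁻¹ = s·mol⁻¹.
Ω = V/A (resistance = voltage per current),
    = kg·m²·s⁻³·A⁻².
So Ω⁻¹ = kg⁻¹·m⁻²·s³·A².
N = kg·m/s² = kg·m·s⁻² (force = mass × acceleration).
So N⁻² = kg⁻²·m⁻²·s⁴.
Combining: kat⁻¹·Ω⁻¹·N⁻² = (s·mol⁻¹) · (kg⁻¹·m⁻²·s³·A²) · (kg⁻²·m⁻²·s⁴) = kg⁻³·m⁻⁴·s⁸·A²·mol⁻¹.

kg⁻³·m⁻⁴·s⁸·A²·mol⁻¹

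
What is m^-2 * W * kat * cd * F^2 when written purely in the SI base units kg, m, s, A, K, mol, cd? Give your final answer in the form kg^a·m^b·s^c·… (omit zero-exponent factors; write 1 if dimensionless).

kg⁻¹·m⁻⁴·s⁴·A⁴·mol·cd

W = J/s (power = energy per time),
    = kg·m²·s⁻³.
kat = mol/s = s⁻¹·mol (catalytic activity).
F = C/V (capacitance = charge per voltage),
    = A·s/(kg·m²·s⁻³·A⁻¹) (substituting C and V),
    = kg⁻¹·m⁻²·s⁴·A².
So F² = kg⁻²·m⁻⁴·s⁸·A⁴.
Combining: m⁻²·W·kat·cd·F² = m⁻² · (kg·m²·s⁻³) · (s⁻¹·mol) · cd · (kg⁻²·m⁻⁴·s⁸·A⁴) = kg⁻¹·m⁻⁴·s⁴·A⁴·mol·cd.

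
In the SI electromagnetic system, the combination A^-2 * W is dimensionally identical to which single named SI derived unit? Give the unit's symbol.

W = J/s (power = energy per time),
    = kg·m²·s⁻³.
Combining: A⁻²·W = A⁻² · (kg·m²·s⁻³) = kg·m²·s⁻³·A⁻².
kg·m²·s⁻³·A⁻² is the base-SI form of the ohm.

Ω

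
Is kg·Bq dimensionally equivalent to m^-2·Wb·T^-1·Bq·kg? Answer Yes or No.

Yes

Left side:
  Bq = 1/s = s⁻¹ (activity is decays per second).
  Combining: kg·Bq = kg · s⁻¹ = kg·s⁻¹.
Right side:
  Wb = kg·m²·s⁻²·A⁻¹.
  T = kg·s⁻²·A⁻¹.
  So T⁻¹ = kg⁻¹·s²·A.
  Bq = s⁻¹.
  Combining: m⁻²·Wb·T⁻¹·Bq·kg = m⁻² · (kg·m²·s⁻²·A⁻¹) · (kg⁻¹·s²·A) · s⁻¹ · kg = kg·s⁻¹.
Both reduce to kg·s⁻¹.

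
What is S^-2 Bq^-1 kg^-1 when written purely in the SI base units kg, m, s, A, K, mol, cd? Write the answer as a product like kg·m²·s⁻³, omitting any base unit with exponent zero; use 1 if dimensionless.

kg·m⁴·s⁻⁵·A⁻⁴

S = kg⁻¹·m⁻²·s³·A².
So S⁻² = kg²·m⁴·s⁻⁶·A⁻⁴.
Bq = s⁻¹.
So Bq⁻¹ = s.
Combining: S⁻²·Bq⁻¹·kg⁻¹ = (kg²·m⁴·s⁻⁶·A⁻⁴) · s · kg⁻¹ = kg·m⁴·s⁻⁵·A⁻⁴.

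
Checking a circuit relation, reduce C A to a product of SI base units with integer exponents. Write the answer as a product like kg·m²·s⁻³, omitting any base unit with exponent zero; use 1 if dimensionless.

C = s·A.
Combining: C·A = (s·A) · A = s·A².

s·A²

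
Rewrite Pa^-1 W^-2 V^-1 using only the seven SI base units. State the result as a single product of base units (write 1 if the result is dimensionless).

Pa = N/m² (pressure = force per area),
    = kg·m⁻¹·s⁻².
So Pa⁻¹ = kg⁻¹·m·s².
W = J/s (power = energy per time),
    = kg·m²·s⁻³.
So W⁻² = kg⁻²·m⁻⁴·s⁶.
V = W/A (potential = power per current),
    = kg·m²·s⁻³·A⁻¹.
So V⁻¹ = kg⁻¹·m⁻²·s³·A.
Combining: Pa⁻¹·W⁻²·V⁻¹ = (kg⁻¹·m·s²) · (kg⁻²·m⁻⁴·s⁶) · (kg⁻¹·m⁻²·s³·A) = kg⁻⁴·m⁻⁵·s¹¹·A.

kg⁻⁴·m⁻⁵·s¹¹·A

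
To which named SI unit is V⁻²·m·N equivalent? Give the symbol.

V = kg·m²·s⁻³·A⁻¹.
So V⁻² = kg⁻²·m⁻⁴·s⁶·A².
N = kg·m·s⁻².
Combining: V⁻²·m·N = (kg⁻²·m⁻⁴·s⁶·A²) · m · (kg·m·s⁻²) = kg⁻¹·m⁻²·s⁴·A².
kg⁻¹·m⁻²·s⁴·A² is the base-SI form of the farad.

F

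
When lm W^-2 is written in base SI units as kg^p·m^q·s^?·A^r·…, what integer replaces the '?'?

6

lm = cd·sr = cd (luminous flux; sr is dimensionless).
W = J/s (power = energy per time),
    = kg·m²·s⁻³.
So W⁻² = kg⁻²·m⁻⁴·s⁶.
Combining: lm·W⁻² = cd · (kg⁻²·m⁻⁴·s⁶) = kg⁻²·m⁻⁴·s⁶·cd.
The exponent of s is 6.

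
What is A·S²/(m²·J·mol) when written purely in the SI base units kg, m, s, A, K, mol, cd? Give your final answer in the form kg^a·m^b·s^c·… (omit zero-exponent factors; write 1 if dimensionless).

J = N·m (work = force × distance),
    = kg·m²·s⁻².
So J⁻¹ = kg⁻¹·m⁻²·s².
S = 1/Ω (conductance is reciprocal resistance),
    = kg⁻¹·m⁻²·s³·A².
So S² = kg⁻²·m⁻⁴·s⁶·A⁴.
Combining: m⁻²·J⁻¹·A·S²·mol⁻¹ = m⁻² · (kg⁻¹·m⁻²·s²) · A · (kg⁻²·m⁻⁴·s⁶·A⁴) · mol⁻¹ = kg⁻³·m⁻⁸·s⁸·A⁵·mol⁻¹.

kg⁻³·m⁻⁸·s⁸·A⁵·mol⁻¹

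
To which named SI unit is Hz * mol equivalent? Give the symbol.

kat

Hz = s⁻¹.
Combining: Hz·mol = s⁻¹ · mol = s⁻¹·mol.
s⁻¹·mol is the base-SI form of the katal.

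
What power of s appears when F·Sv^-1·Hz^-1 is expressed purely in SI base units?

7

F = kg⁻¹·m⁻²·s⁴·A².
Sv = m²·s⁻².
So Sv⁻¹ = m⁻²·s².
Hz = s⁻¹.
So Hz⁻¹ = s.
Combining: F·Sv⁻¹·Hz⁻¹ = (kg⁻¹·m⁻²·s⁴·A²) · (m⁻²·s²) · s = kg⁻¹·m⁻⁴·s⁷·A².
The exponent of s is 7.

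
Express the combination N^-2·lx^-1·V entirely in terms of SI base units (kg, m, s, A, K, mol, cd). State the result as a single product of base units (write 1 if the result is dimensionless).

kg⁻¹·m²·s·A⁻¹·cd⁻¹

N = kg·m/s² = kg·m·s⁻² (force = mass × acceleration).
So N⁻² = kg⁻²·m⁻²·s⁴.
lx = lm/m² (illuminance = luminous flux per area),
    = m⁻²·cd.
So lx⁻¹ = m²·cd⁻¹.
V = W/A (potential = power per current),
    = kg·m²·s⁻³·A⁻¹.
Combining: N⁻²·lx⁻¹·V = (kg⁻²·m⁻²·s⁴) · (m²·cd⁻¹) · (kg·m²·s⁻³·A⁻¹) = kg⁻¹·m²·s·A⁻¹·cd⁻¹.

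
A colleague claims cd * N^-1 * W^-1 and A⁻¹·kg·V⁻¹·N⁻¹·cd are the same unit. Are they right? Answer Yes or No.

Left side:
  N = kg·m/s² = kg·m·s⁻² (force = mass × acceleration).
  So N⁻¹ = kg⁻¹·m⁻¹·s².
  W = J/s (power = energy per time),
      = kg·m²·s⁻³.
  So W⁻¹ = kg⁻¹·m⁻²·s³.
  Combining: cd·N⁻¹·W⁻¹ = cd · (kg⁻¹·m⁻¹·s²) · (kg⁻¹·m⁻²·s³) = kg⁻²·m⁻³·s⁵·cd.
Right side:
  V = W/A (potential = power per current),
      = kg·m²·s⁻³·A⁻¹.
  So V⁻¹ = kg⁻¹·m⁻²·s³·A.
  N = kg·m/s² = kg·m·s⁻² (force = mass × acceleration).
  So N⁻¹ = kg⁻¹·m⁻¹·s².
  Combining: A⁻¹·kg·V⁻¹·N⁻¹·cd = A⁻¹ · kg · (kg⁻¹·m⁻²·s³·A) · (kg⁻¹·m⁻¹·s²) · cd = kg⁻¹·m⁻³·s⁵·cd.
Left is kg⁻²·m⁻³·s⁵·cd; right is kg⁻¹·m⁻³·s⁵·cd — different.

No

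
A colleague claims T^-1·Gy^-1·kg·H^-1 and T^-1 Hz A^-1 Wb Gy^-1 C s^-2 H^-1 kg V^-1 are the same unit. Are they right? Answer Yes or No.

Left side:
  T = kg·s⁻²·A⁻¹.
  So T⁻¹ = kg⁻¹·s²·A.
  Gy = m²·s⁻².
  So Gy⁻¹ = m⁻²·s².
  H = kg·m²·s⁻²·A⁻².
  So H⁻¹ = kg⁻¹·m⁻²·s²·A².
  Combining: T⁻¹·Gy⁻¹·kg·H⁻¹ = (kg⁻¹·s²·A) · (m⁻²·s²) · kg · (kg⁻¹·m⁻²·s²·A²) = kg⁻¹·m⁻⁴·s⁶·A³.
Right side:
  T = kg·s⁻²·A⁻¹.
  So T⁻¹ = kg⁻¹·s²·A.
  Hz = s⁻¹.
  Wb = kg·m²·s⁻²·A⁻¹.
  Gy = m²·s⁻².
  So Gy⁻¹ = m⁻²·s².
  C = s·A.
  H = kg·m²·s⁻²·A⁻².
  So H⁻¹ = kg⁻¹·m⁻²·s²·A².
  V = kg·m²·s⁻³·A⁻¹.
  So V⁻¹ = kg⁻¹·m⁻²·s³·A.
  Combining: T⁻¹·Hz·A⁻¹·Wb·Gy⁻¹·C·s⁻²·H⁻¹·kg·V⁻¹ = (kg⁻¹·s²·A) · s⁻¹ · A⁻¹ · (kg·m²·s⁻²·A⁻¹) · (m⁻²·s²) · (s·A) · s⁻² · (kg⁻¹·m⁻²·s²·A²) · kg · (kg⁻¹·m⁻²·s³·A) = kg⁻¹·m⁻⁴·s⁵·A³.
Left is kg⁻¹·m⁻⁴·s⁶·A³; right is kg⁻¹·m⁻⁴·s⁵·A³ — different.

No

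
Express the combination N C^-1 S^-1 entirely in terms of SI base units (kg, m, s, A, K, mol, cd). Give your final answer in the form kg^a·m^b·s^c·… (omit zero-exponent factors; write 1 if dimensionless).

kg²·m³·s⁻⁶·A⁻³

N = kg·m·s⁻².
C = s·A.
So C⁻¹ = s⁻¹·A⁻¹.
S = kg⁻¹·m⁻²·s³·A².
So S⁻¹ = kg·m²·s⁻³·A⁻².
Combining: N·C⁻¹·S⁻¹ = (kg·m·s⁻²) · (s⁻¹·A⁻¹) · (kg·m²·s⁻³·A⁻²) = kg²·m³·s⁻⁶·A⁻³.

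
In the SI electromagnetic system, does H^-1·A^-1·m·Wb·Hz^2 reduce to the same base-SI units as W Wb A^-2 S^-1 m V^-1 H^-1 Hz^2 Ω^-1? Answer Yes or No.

Left side:
  H = Wb/A (inductance = flux per current),
      = kg·m²·s⁻²·A⁻².
  So H⁻¹ = kg⁻¹·m⁻²·s²·A².
  Wb = V·s (flux: a volt is a weber per second),
      = kg·m²·s⁻²·A⁻¹.
  Hz = 1/s = s⁻¹ (frequency is cycles per second).
  So Hz² = s⁻².
  Combining: H⁻¹·A⁻¹·m·Wb·Hz² = (kg⁻¹·m⁻²·s²·A²) · A⁻¹ · m · (kg·m²·s⁻²·A⁻¹) · s⁻² = m·s⁻².
Right side:
  W = kg·m²·s⁻³.
  Wb = kg·m²·s⁻²·A⁻¹.
  S = kg⁻¹·m⁻²·s³·A².
  So S⁻¹ = kg·m²·s⁻³·A⁻².
  V = kg·m²·s⁻³·A⁻¹.
  So V⁻¹ = kg⁻¹·m⁻²·s³·A.
  H = kg·m²·s⁻²·A⁻².
  So H⁻¹ = kg⁻¹·m⁻²·s²·A².
  Hz = s⁻¹.
  So Hz² = s⁻².
  Ω = kg·m²·s⁻³·A⁻².
  So Ω⁻¹ = kg⁻¹·m⁻²·s³·A².
  Combining: W·Wb·A⁻²·S⁻¹·m·V⁻¹·H⁻¹·Hz²·Ω⁻¹ = (kg·m²·s⁻³) · (kg·m²·s⁻²·A⁻¹) · A⁻² · (kg·m²·s⁻³·A⁻²) · m · (kg⁻¹·m⁻²·s³·A) · (kg⁻¹·m⁻²·s²·A²) · s⁻² · (kg⁻¹·m⁻²·s³·A²) = m·s⁻².
Both reduce to m·s⁻².

Yes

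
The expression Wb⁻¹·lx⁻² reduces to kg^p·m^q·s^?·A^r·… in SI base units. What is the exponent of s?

Wb = V·s (flux: a volt is a weber per second),
    = kg·m²·s⁻²·A⁻¹.
So Wb⁻¹ = kg⁻¹·m⁻²·s²·A.
lx = lm/m² (illuminance = luminous flux per area),
    = m⁻²·cd.
So lx⁻² = m⁴·cd⁻².
Combining: Wb⁻¹·lx⁻² = (kg⁻¹·m⁻²·s²·A) · (m⁴·cd⁻²) = kg⁻¹·m²·s²·A·cd⁻².
The exponent of s is 2.

2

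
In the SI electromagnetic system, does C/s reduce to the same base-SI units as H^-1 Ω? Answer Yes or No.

Left side:
  C = s·A.
  Combining: s⁻¹·C = s⁻¹ · (s·A) = A.
Right side:
  H = kg·m²·s⁻²·A⁻².
  So H⁻¹ = kg⁻¹·m⁻²·s²·A².
  Ω = kg·m²·s⁻³·A⁻².
  Combining: H⁻¹·Ω = (kg⁻¹·m⁻²·s²·A²) · (kg·m²·s⁻³·A⁻²) = s⁻¹.
Left is A; right is s⁻¹ — different.

No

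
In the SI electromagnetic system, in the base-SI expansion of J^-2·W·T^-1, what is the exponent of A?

1

J = N·m (work = force × distance),
    = kg·m²·s⁻².
So J⁻² = kg⁻²·m⁻⁴·s⁴.
W = J/s (power = energy per time),
    = kg·m²·s⁻³.
T = Wb/m² (flux density = flux per area),
    = kg·s⁻²·A⁻¹.
So T⁻¹ = kg⁻¹·s²·A.
Combining: J⁻²·W·T⁻¹ = (kg⁻²·m⁻⁴·s⁴) · (kg·m²·s⁻³) · (kg⁻¹·s²·A) = kg⁻²·m⁻²·s³·A.
The exponent of A is 1.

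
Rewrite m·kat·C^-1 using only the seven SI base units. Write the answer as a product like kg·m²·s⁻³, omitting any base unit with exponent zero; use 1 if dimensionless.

kat = mol/s = s⁻¹·mol (catalytic activity).
C = A·s = s·A (charge = current × time).
So C⁻¹ = s⁻¹·A⁻¹.
Combining: m·kat·C⁻¹ = m · (s⁻¹·mol) · (s⁻¹·A⁻¹) = m·s⁻²·A⁻¹·mol.

m·s⁻²·A⁻¹·mol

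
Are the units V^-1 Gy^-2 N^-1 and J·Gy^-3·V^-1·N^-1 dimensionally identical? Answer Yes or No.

Left side:
  V = W/A (potential = power per current),
      = kg·m²·s⁻³·A⁻¹.
  So V⁻¹ = kg⁻¹·m⁻²·s³·A.
  Gy = J/kg (absorbed dose = energy per mass),
      = m²·s⁻².
  So Gy⁻² = m⁻⁴·s⁴.
  N = kg·m/s² = kg·m·s⁻² (force = mass × acceleration).
  So N⁻¹ = kg⁻¹·m⁻¹·s².
  Combining: V⁻¹·Gy⁻²·N⁻¹ = (kg⁻¹·m⁻²·s³·A) · (m⁻⁴·s⁴) · (kg⁻¹·m⁻¹·s²) = kg⁻²·m⁻⁷·s⁹·A.
Right side:
  J = kg·m²·s⁻².
  Gy = m²·s⁻².
  So Gy⁻³ = m⁻⁶·s⁶.
  V = kg·m²·s⁻³·A⁻¹.
  So V⁻¹ = kg⁻¹·m⁻²·s³·A.
  N = kg·m·s⁻².
  So N⁻¹ = kg⁻¹·m⁻¹·s².
  Combining: J·Gy⁻³·V⁻¹·N⁻¹ = (kg·m²·s⁻²) · (m⁻⁶·s⁶) · (kg⁻¹·m⁻²·s³·A) · (kg⁻¹·m⁻¹·s²) = kg⁻¹·m⁻⁷·s⁹·A.
Left is kg⁻²·m⁻⁷·s⁹·A; right is kg⁻¹·m⁻⁷·s⁹·A — different.

No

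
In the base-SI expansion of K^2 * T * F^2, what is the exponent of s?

6

T = Wb/m² (flux density = flux per area),
    = kg·s⁻²·A⁻¹.
F = C/V (capacitance = charge per voltage),
    = A·s/(kg·m²·s⁻³·A⁻¹) (substituting C and V),
    = kg⁻¹·m⁻²·s⁴·A².
So F² = kg⁻²·m⁻⁴·s⁸·A⁴.
Combining: K²·T·F² = K² · (kg·s⁻²·A⁻¹) · (kg⁻²·m⁻⁴·s⁸·A⁴) = kg⁻¹·m⁻⁴·s⁶·A³·K².
The exponent of s is 6.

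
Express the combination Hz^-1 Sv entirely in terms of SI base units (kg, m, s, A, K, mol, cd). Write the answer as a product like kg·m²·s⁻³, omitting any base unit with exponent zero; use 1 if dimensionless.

Hz = 1/s = s⁻¹ (frequency is cycles per second).
So Hz⁻¹ = s.
Sv = J/kg (equivalent dose = energy per mass),
    = m²·s⁻².
Combining: Hz⁻¹·Sv = s · (m²·s⁻²) = m²·s⁻¹.

m²·s⁻¹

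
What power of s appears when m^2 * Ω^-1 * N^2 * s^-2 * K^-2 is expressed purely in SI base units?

Ω = V/A (resistance = voltage per current),
    = kg·m²·s⁻³·A⁻².
So Ω⁻¹ = kg⁻¹·m⁻²·s³·A².
N = kg·m/s² = kg·m·s⁻² (force = mass × acceleration).
So N² = kg²·m²·s⁻⁴.
Combining: m²·Ω⁻¹·N²·s⁻²·K⁻² = m² · (kg⁻¹·m⁻²·s³·A²) · (kg²·m²·s⁻⁴) · s⁻² · K⁻² = kg·m²·s⁻³·A²·K⁻².
The exponent of s is -3.

-3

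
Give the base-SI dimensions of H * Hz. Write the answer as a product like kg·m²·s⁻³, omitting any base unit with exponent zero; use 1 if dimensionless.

kg·m²·s⁻³·A⁻²

H = kg·m²·s⁻²·A⁻².
Hz = s⁻¹.
Combining: H·Hz = (kg·m²·s⁻²·A⁻²) · s⁻¹ = kg·m²·s⁻³·A⁻².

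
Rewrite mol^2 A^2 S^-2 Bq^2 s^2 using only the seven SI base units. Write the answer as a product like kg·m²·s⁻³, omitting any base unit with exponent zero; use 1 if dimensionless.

kg²·m⁴·s⁻⁶·A⁻²·mol²

S = 1/Ω (conductance is reciprocal resistance),
    = kg⁻¹·m⁻²·s³·A².
So S⁻² = kg²·m⁴·s⁻⁶·A⁻⁴.
Bq = 1/s = s⁻¹ (activity is decays per second).
So Bq² = s⁻².
Combining: mol²·A²·S⁻²·Bq²·s² = mol² · A² · (kg²·m⁴·s⁻⁶·A⁻⁴) · s⁻² · s² = kg²·m⁴·s⁻⁶·A⁻²·mol².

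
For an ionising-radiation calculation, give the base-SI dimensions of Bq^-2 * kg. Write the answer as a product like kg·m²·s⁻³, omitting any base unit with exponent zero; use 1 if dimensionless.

kg·s²

Bq = 1/s = s⁻¹ (activity is decays per second).
So Bq⁻² = s².
Combining: Bq⁻²·kg = s² · kg = kg·s².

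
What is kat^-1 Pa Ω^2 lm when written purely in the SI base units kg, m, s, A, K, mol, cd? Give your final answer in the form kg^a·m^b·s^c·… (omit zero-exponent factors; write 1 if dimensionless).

kg³·m³·s⁻⁷·A⁻⁴·mol⁻¹·cd

kat = mol/s = s⁻¹·mol (catalytic activity).
So kat⁻¹ = s·mol⁻¹.
Pa = N/m² (pressure = force per area),
    = kg·m⁻¹·s⁻².
Ω = V/A (resistance = voltage per current),
    = kg·m²·s⁻³·A⁻².
So Ω² = kg²·m⁴·s⁻⁶·A⁻⁴.
lm = cd·sr = cd (luminous flux; sr is dimensionless).
Combining: kat⁻¹·Pa·Ω²·lm = (s·mol⁻¹) · (kg·m⁻¹·s⁻²) · (kg²·m⁴·s⁻⁶·A⁻⁴) · cd = kg³·m³·s⁻⁷·A⁻⁴·mol⁻¹·cd.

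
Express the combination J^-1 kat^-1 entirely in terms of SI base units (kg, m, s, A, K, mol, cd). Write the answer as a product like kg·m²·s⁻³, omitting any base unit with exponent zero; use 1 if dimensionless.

kg⁻¹·m⁻²·s³·mol⁻¹

J = kg·m²·s⁻².
So J⁻¹ = kg⁻¹·m⁻²·s².
kat = s⁻¹·mol.
So kat⁻¹ = s·mol⁻¹.
Combining: J⁻¹·kat⁻¹ = (kg⁻¹·m⁻²·s²) · (s·mol⁻¹) = kg⁻¹·m⁻²·s³·mol⁻¹.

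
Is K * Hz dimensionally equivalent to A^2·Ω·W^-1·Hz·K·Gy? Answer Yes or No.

No

Left side:
  Hz = 1/s = s⁻¹ (frequency is cycles per second).
  Combining: K·Hz = K · s⁻¹ = s⁻¹·K.
Right side:
  Ω = V/A (resistance = voltage per current),
      = kg·m²·s⁻³·A⁻².
  W = J/s (power = energy per time),
      = kg·m²·s⁻³.
  So W⁻¹ = kg⁻¹·m⁻²·s³.
  Hz = 1/s = s⁻¹ (frequency is cycles per second).
  Gy = J/kg (absorbed dose = energy per mass),
      = m²·s⁻².
  Combining: A²·Ω·W⁻¹·Hz·K·Gy = A² · (kg·m²·s⁻³·A⁻²) · (kg⁻¹·m⁻²·s³) · s⁻¹ · K · (m²·s⁻²) = m²·s⁻³·K.
Left is s⁻¹·K; right is m²·s⁻³·K — different.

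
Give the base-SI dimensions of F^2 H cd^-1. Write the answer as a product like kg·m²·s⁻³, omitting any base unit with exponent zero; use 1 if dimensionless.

kg⁻¹·m⁻²·s⁶·A²·cd⁻¹

F = kg⁻¹·m⁻²·s⁴·A².
So F² = kg⁻²·m⁻⁴·s⁸·A⁴.
H = kg·m²·s⁻²·A⁻².
Combining: F²·H·cd⁻¹ = (kg⁻²·m⁻⁴·s⁸·A⁴) · (kg·m²·s⁻²·A⁻²) · cd⁻¹ = kg⁻¹·m⁻²·s⁶·A²·cd⁻¹.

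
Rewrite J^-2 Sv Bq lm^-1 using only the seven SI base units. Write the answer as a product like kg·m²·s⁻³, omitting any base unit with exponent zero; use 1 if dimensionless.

J = N·m (work = force × distance),
    = kg·m²·s⁻².
So J⁻² = kg⁻²·m⁻⁴·s⁴.
Sv = J/kg (equivalent dose = energy per mass),
    = m²·s⁻².
Bq = 1/s = s⁻¹ (activity is decays per second).
lm = cd·sr = cd (luminous flux; sr is dimensionless).
So lm⁻¹ = cd⁻¹.
Combining: J⁻²·Sv·Bq·lm⁻¹ = (kg⁻²·m⁻⁴·s⁴) · (m²·s⁻²) · s⁻¹ · cd⁻¹ = kg⁻²·m⁻²·s·cd⁻¹.

kg⁻²·m⁻²·s·cd⁻¹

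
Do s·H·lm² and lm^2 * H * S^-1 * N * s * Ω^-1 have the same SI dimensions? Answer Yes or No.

No

Left side:
  H = Wb/A (inductance = flux per current),
      = kg·m²·s⁻²·A⁻².
  lm = cd·sr = cd (luminous flux; sr is dimensionless).
  So lm² = cd².
  Combining: s·H·lm² = s · (kg·m²·s⁻²·A⁻²) · cd² = kg·m²·s⁻¹·A⁻²·cd².
Right side:
  lm = cd·sr = cd (luminous flux; sr is dimensionless).
  So lm² = cd².
  H = Wb/A (inductance = flux per current),
      = kg·m²·s⁻²·A⁻².
  S = 1/Ω (conductance is reciprocal resistance),
      = kg⁻¹·m⁻²·s³·A².
  So S⁻¹ = kg·m²·s⁻³·A⁻².
  N = kg·m/s² = kg·m·s⁻² (force = mass × acceleration).
  Ω = V/A (resistance = voltage per current),
      = kg·m²·s⁻³·A⁻².
  So Ω⁻¹ = kg⁻¹·m⁻²·s³·A².
  Combining: lm²·H·S⁻¹·N·s·Ω⁻¹ = cd² · (kg·m²·s⁻²·A⁻²) · (kg·m²·s⁻³·A⁻²) · (kg·m·s⁻²) · s · (kg⁻¹·m⁻²·s³·A²) = kg²·m³·s⁻³·A⁻²·cd².
Left is kg·m²·s⁻¹·A⁻²·cd²; right is kg²·m³·s⁻³·A⁻²·cd² — different.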